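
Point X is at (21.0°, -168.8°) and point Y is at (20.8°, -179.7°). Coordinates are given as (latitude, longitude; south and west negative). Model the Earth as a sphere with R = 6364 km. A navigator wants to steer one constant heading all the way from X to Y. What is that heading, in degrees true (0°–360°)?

268.9°

Meridional parts: M(φ₁)=+0.3750, M(φ₂)=+0.3713 → ΔM = -0.0037;  Δλ = -0.1902 rad
tan C = Δλ / ΔM = +50.9141 → C = 268.87°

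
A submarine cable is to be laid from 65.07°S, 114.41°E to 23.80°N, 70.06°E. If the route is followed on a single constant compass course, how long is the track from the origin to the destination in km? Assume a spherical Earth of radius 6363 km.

Rhumb course C = atan2(Δλ, Δψ) with Δψ = ln[tan(π/4+φ₂/2)/tan(π/4+φ₁/2)] = +1.9372, Δλ = -0.7741 → C = 338.22°
d = R·|Δφ| / |cos C| = 6363·1.55107 / 0.92861 = 10628 km

10628 km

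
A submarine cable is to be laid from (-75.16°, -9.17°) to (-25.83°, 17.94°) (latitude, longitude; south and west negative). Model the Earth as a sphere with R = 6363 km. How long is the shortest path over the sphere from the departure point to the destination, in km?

cos σ = sin φ₁ sin φ₂ + cos φ₁ cos φ₂ cos Δλ
      = sin(-75.16°)sin(-25.83°) + cos(-75.16°)cos(-25.83°)cos(27.11°) = 0.6264
σ = 51.217° → d = Rσ = 6363·0.89390 = 5688 km

5688 km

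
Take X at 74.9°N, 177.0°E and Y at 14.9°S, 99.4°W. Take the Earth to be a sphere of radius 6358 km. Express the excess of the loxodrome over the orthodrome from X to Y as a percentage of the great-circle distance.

Great circle: σ = 1.7928 rad → d_gc = Rσ = 11398.7 km
Rhumb: Δφ = -1.5673, Δλ = +1.4591, Δψ = -2.2839, q = Δφ/Δψ = 0.6862 → d_rh = R√(Δφ²+q²Δλ²) = 11824.9 km
Excess = (11824.9 − 11398.7) / 11398.7 = 426.2 / 11398.7 = 3.74% ≈ 3.7%

3.7%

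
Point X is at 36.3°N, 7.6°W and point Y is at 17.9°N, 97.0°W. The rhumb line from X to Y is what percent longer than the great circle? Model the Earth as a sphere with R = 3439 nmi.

Great circle: σ = 1.3796 rad → d_gc = Rσ = 4744.6 nmi
Rhumb: Δφ = -0.3211, Δλ = -1.5603, Δψ = -0.3631, q = Δφ/Δψ = 0.8844 → d_rh = R√(Δφ²+q²Δλ²) = 4872.2 nmi
Excess = (4872.2 − 4744.6) / 4744.6 = 127.6 / 4744.6 = 2.69% ≈ 2.7%

2.7%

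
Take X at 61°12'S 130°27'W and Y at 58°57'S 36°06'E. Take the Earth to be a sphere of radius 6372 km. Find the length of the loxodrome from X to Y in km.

9239 km

Δψ = ln[tan(π/4+φ₂/2)/tan(π/4+φ₁/2)] = +0.0788;  Δφ = +0.0393 rad,  Δλ = +2.9068 rad
q = Δφ/Δψ = 0.4986
d = R·√(Δφ² + q²Δλ²) = 6372·1.45000 = 9239 km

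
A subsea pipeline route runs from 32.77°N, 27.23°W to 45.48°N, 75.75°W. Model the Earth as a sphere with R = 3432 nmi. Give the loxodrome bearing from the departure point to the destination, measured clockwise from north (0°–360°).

Meridional parts: M(φ₁)=+0.6059, M(φ₂)=+0.8933 → ΔM = +0.2873;  Δλ = -0.8468 rad
tan C = Δλ / ΔM = -2.9473 → C = 288.74°

288.7°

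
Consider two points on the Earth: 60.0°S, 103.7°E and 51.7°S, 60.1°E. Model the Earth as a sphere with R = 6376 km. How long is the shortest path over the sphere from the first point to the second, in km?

Haversine: a = sin²(Δφ/2)+cos φ₁ cos φ₂ sin²(Δλ/2) = 0.04798;  σ = 2·atan2(√a,√(1−a))
σ = 25.304° → d = Rσ = 6376·0.44165 = 2816 km

2816 km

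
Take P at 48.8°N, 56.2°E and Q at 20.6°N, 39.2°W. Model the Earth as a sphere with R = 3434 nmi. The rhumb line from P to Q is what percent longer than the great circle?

Great circle: σ = 1.3626 rad → d_gc = Rσ = 4679.1 nmi
Rhumb: Δφ = -0.4922, Δλ = -1.6650, Δψ = -0.6110, q = Δφ/Δψ = 0.8056 → d_rh = R√(Δφ²+q²Δλ²) = 4906.5 nmi
Excess = (4906.5 − 4679.1) / 4679.1 = 227.4 / 4679.1 = 4.86% ≈ 4.9%

4.9%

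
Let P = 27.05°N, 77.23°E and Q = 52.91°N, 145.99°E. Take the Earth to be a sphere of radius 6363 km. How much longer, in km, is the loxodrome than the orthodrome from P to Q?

176 km

Great circle: cos σ = sin φ₁ sin φ₂ + cos φ₁ cos φ₂ cos Δλ,  σ = 0.9796 rad → d_gc = 6233.3 km
Rhumb line: Δψ = +0.6015, q = Δφ/Δψ = 0.7503, d_rh = R√(Δφ²+q²Δλ²) = 6409.0 km
Excess = 6409.0 − 6233.3 = 175.7 ≈ 176 km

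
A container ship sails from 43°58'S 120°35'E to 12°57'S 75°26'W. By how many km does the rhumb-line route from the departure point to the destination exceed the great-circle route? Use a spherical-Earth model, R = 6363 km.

Great circle: cos σ = sin φ₁ sin φ₂ + cos φ₁ cos φ₂ cos Δλ,  σ = 2.1160 rad → d_gc = 13464.4 km
Rhumb line: Δψ = +0.6281, q = Δφ/Δψ = 0.8618, d_rh = R√(Δφ²+q²Δλ²) = 16068.7 km
Excess = 16068.7 − 13464.4 = 2604.3 ≈ 2604 km

2604 km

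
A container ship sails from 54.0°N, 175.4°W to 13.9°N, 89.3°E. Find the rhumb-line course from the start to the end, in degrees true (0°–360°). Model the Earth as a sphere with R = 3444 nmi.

242.1°

Δψ = ln[tan(π/4+φ₂/2)/tan(π/4+φ₁/2)] = -0.8792
Δλ = -1.6633 rad (taken the short way round)
course = atan2(Δλ, Δψ) = 242.14°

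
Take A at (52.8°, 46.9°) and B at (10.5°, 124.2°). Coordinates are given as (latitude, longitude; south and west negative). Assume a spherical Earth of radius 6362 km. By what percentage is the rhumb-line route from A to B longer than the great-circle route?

2.6%

Great circle: σ = 1.2913 rad → d_gc = Rσ = 8215.4 km
Rhumb: Δφ = -0.7383, Δλ = +1.3491, Δψ = -0.9048, q = Δφ/Δψ = 0.8160 → d_rh = R√(Δφ²+q²Δλ²) = 8433.0 km
Excess = (8433.0 − 8215.4) / 8215.4 = 217.6 / 8215.4 = 2.649% ≈ 2.6%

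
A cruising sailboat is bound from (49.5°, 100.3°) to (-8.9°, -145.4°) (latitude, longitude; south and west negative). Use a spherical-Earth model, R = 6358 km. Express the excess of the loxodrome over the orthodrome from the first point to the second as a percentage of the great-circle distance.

Great circle: σ = 1.9624 rad → d_gc = Rσ = 12477.0 km
Rhumb: Δφ = -1.0193, Δλ = +1.9949, Δψ = -1.1531, q = Δφ/Δψ = 0.8839 → d_rh = R√(Δφ²+q²Δλ²) = 12949.5 km
Excess = (12949.5 − 12477.0) / 12477.0 = 472.5 / 12477.0 = 3.79% ≈ 3.8%

3.8%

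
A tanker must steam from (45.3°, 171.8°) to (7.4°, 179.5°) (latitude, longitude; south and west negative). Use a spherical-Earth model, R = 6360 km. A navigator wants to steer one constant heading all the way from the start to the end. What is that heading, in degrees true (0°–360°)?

170.0°

Meridional parts: M(φ₁)=+0.8888, M(φ₂)=+0.1295 → ΔM = -0.7593;  Δλ = +0.1344 rad
tan C = Δλ / ΔM = -0.1770 → C = 169.96°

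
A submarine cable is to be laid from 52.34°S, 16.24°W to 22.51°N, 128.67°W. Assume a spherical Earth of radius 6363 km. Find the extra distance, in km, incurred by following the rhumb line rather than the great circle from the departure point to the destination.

346 km

Great circle: cos σ = sin φ₁ sin φ₂ + cos φ₁ cos φ₂ cos Δλ,  σ = 2.1158 rad → d_gc = 13463.0 km
Rhumb line: Δψ = +1.4792, q = Δφ/Δψ = 0.8832, d_rh = R√(Δφ²+q²Δλ²) = 13809.1 km
Excess = 13809.1 − 13463.0 = 346.1 ≈ 346 km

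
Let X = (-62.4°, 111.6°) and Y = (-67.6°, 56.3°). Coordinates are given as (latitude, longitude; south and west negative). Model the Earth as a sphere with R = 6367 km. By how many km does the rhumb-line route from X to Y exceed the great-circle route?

Great circle: cos σ = sin φ₁ sin φ₂ + cos φ₁ cos φ₂ cos Δλ,  σ = 0.4031 rad → d_gc = 2566.7 km
Rhumb line: Δψ = -0.2155, q = Δφ/Δψ = 0.4211, d_rh = R√(Δφ²+q²Δλ²) = 2651.7 km
Excess = 2651.7 − 2566.7 = 85.0 ≈ 85 km

85 km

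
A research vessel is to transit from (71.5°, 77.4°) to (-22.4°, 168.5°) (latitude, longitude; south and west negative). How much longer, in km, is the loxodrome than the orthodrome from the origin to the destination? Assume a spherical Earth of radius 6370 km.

449 km

Great circle: cos σ = sin φ₁ sin φ₂ + cos φ₁ cos φ₂ cos Δλ,  σ = 1.9466 rad → d_gc = 12399.8 km
Rhumb line: Δψ = -2.2162, q = Δφ/Δψ = 0.7395, d_rh = R√(Δφ²+q²Δλ²) = 12848.5 km
Excess = 12848.5 − 12399.8 = 448.7 ≈ 449 km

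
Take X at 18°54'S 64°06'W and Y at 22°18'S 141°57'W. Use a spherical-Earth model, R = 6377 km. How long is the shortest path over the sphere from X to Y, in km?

8026 km

Haversine: a = sin²(Δφ/2)+cos φ₁ cos φ₂ sin²(Δλ/2) = 0.34643;  σ = 2·atan2(√a,√(1−a))
σ = 72.113° → d = Rσ = 6377·1.25861 = 8026 km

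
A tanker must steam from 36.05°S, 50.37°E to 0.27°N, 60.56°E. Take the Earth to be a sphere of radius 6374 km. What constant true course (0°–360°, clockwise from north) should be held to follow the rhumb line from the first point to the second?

Meridional parts: M(φ₁)=-0.6754, M(φ₂)=+0.0047 → ΔM = +0.6801;  Δλ = +0.1778 rad
tan C = Δλ / ΔM = +0.2615 → C = 14.66°

14.7°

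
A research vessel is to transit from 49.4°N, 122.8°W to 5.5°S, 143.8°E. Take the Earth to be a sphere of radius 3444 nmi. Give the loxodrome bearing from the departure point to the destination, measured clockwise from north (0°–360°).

Δψ = ln[tan(π/4+φ₂/2)/tan(π/4+φ₁/2)] = -1.0906
Δλ = -1.6301 rad (taken the short way round)
course = atan2(Δλ, Δψ) = 236.22°

236.2°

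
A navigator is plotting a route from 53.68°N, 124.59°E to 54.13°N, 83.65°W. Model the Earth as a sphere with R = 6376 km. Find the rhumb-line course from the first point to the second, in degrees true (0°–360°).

89.7°

Δψ = ln[tan(π/4+φ₂/2)/tan(π/4+φ₁/2)] = +0.0133
Δλ = +2.6487 rad (taken the short way round)
course = atan2(Δλ, Δψ) = 89.71°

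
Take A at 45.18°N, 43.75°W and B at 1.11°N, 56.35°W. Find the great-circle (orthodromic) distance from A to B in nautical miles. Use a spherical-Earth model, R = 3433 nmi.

cos σ = sin φ₁ sin φ₂ + cos φ₁ cos φ₂ cos Δλ
      = sin(45.18°)sin(1.11°) + cos(45.18°)cos(1.11°)cos(-12.60°) = 0.7015
σ = 45.451° → d = Rσ = 3433·0.79327 = 2723 nmi

2723 nmi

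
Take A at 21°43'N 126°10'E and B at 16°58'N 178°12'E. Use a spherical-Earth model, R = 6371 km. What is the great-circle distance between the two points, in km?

Haversine: a = sin²(Δφ/2)+cos φ₁ cos φ₂ sin²(Δλ/2) = 0.17268;  σ = 2·atan2(√a,√(1−a))
σ = 49.108° → d = Rσ = 6371·0.85709 = 5461 km

5461 km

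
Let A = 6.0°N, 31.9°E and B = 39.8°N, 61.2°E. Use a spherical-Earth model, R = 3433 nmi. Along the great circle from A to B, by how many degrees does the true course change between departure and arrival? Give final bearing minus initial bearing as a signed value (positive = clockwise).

Initial bearing θ₁ = atan2(sin Δλ cos φ₂, cos φ₁ sin φ₂ − sin φ₁ cos φ₂ cos Δλ) = 33.57°
Final bearing θ₂ = (initial bearing from the destination back to the start) + 180° = 45.71°
Δθ = θ₂ − θ₁ = +12.1°

+12.1°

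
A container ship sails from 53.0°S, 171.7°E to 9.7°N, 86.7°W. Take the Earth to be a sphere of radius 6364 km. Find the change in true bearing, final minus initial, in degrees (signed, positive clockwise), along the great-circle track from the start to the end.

-55.8°

At departure: θ₁ = atan2(sin Δλ cos φ₂, cos φ₁ sin φ₂ − sin φ₁ cos φ₂ cos Δλ) = 93.37°
At arrival: θ₂ = atan2(sin Δλ cos φ₁, −cos φ₂ sin φ₁ + sin φ₂ cos φ₁ cos Δλ) = 37.55°
Δθ = θ₂ − θ₁ = -55.8°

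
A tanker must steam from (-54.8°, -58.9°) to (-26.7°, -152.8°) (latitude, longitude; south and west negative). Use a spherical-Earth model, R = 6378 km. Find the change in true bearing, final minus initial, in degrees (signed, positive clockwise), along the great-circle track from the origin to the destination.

+71.5°

At departure: θ₁ = atan2(sin Δλ cos φ₂, cos φ₁ sin φ₂ − sin φ₁ cos φ₂ cos Δλ) = 250.90°
At arrival: θ₂ = atan2(sin Δλ cos φ₁, −cos φ₂ sin φ₁ + sin φ₂ cos φ₁ cos Δλ) = 322.43°
Δθ = θ₂ − θ₁ = +71.5°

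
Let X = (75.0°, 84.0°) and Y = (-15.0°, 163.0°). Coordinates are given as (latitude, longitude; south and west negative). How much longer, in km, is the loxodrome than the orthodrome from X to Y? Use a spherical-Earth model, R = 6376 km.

Great circle: cos σ = sin φ₁ sin φ₂ + cos φ₁ cos φ₂ cos Δλ,  σ = 1.7745 rad → d_gc = 11314.2 km
Rhumb line: Δψ = -2.2924, q = Δφ/Δψ = 0.6852, d_rh = R√(Δφ²+q²Δλ²) = 11687.4 km
Excess = 11687.4 − 11314.2 = 373.2 ≈ 373 km

373 km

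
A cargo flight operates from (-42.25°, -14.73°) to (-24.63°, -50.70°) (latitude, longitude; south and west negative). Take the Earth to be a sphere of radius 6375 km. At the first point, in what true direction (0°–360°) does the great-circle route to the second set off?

N = sin Δλ·cos φ₂ = -0.5339;  D = cos φ₁ sin φ₂ − sin φ₁ cos φ₂ cos Δλ = +0.1862
initial course = atan2(N, D) = 289.22°

289.2°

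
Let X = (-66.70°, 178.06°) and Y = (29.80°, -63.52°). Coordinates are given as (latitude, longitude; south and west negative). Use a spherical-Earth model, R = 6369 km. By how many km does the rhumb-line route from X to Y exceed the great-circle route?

704 km

Great circle: cos σ = sin φ₁ sin φ₂ + cos φ₁ cos φ₂ cos Δλ,  σ = 2.2393 rad → d_gc = 14262.0 km
Rhumb line: Δψ = +2.1243, q = Δφ/Δψ = 0.7929, d_rh = R√(Δφ²+q²Δλ²) = 14966.4 km
Excess = 14966.4 − 14262.0 = 704.4 ≈ 704 km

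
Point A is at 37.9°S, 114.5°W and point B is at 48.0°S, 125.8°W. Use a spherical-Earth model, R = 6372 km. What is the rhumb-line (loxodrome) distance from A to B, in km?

Δψ = ln[tan(π/4+φ₂/2)/tan(π/4+φ₁/2)] = -0.2417;  Δφ = -0.1763 rad,  Δλ = -0.1972 rad
q = Δφ/Δψ = 0.7294
d = R·√(Δφ² + q²Δλ²) = 6372·0.22752 = 1450 km

1450 km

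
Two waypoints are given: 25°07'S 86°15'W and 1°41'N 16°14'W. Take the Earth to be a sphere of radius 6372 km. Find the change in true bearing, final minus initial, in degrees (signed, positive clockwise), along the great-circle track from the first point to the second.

-16.6°

At departure: θ₁ = atan2(sin Δλ cos φ₂, cos φ₁ sin φ₂ − sin φ₁ cos φ₂ cos Δλ) = 79.65°
At arrival: θ₂ = atan2(sin Δλ cos φ₁, −cos φ₂ sin φ₁ + sin φ₂ cos φ₁ cos Δλ) = 63.01°
Δθ = θ₂ − θ₁ = -16.6°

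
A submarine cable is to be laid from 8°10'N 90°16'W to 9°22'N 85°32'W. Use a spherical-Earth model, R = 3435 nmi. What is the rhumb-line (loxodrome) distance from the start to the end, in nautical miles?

290 nmi

Δψ = ln[tan(π/4+φ₂/2)/tan(π/4+φ₁/2)] = +0.0212;  Δφ = +0.0209 rad,  Δλ = +0.0826 rad
q = Δφ/Δψ = 0.9883
d = R·√(Δφ² + q²Δλ²) = 3435·0.08429 = 290 nmi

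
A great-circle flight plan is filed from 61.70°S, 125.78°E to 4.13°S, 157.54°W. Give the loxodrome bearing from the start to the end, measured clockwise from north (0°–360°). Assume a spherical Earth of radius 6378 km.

Meridional parts: M(φ₁)=-1.3779, M(φ₂)=-0.0721 → ΔM = +1.3057;  Δλ = +1.3383 rad
tan C = Δλ / ΔM = +1.0249 → C = 45.71°

45.7°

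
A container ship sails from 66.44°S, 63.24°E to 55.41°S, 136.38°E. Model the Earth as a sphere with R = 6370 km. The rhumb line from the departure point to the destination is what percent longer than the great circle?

Great circle: σ = 0.6086 rad → d_gc = Rσ = 3877.0 km
Rhumb: Δφ = +0.1925, Δλ = +1.2765, Δψ = +0.4008, q = Δφ/Δψ = 0.4803 → d_rh = R√(Δφ²+q²Δλ²) = 4093.5 km
Excess = (4093.5 − 3877.0) / 3877.0 = 216.5 / 3877.0 = 5.58% ≈ 5.6%

5.6%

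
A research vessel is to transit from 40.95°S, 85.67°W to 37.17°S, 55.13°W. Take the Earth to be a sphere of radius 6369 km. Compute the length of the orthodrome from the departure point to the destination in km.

cos σ = sin φ₁ sin φ₂ + cos φ₁ cos φ₂ cos Δλ
      = sin(-40.95°)sin(-37.17°) + cos(-40.95°)cos(-37.17°)cos(30.54°) = 0.9143
σ = 23.889° → d = Rσ = 6369·0.41694 = 2655 km

2655 km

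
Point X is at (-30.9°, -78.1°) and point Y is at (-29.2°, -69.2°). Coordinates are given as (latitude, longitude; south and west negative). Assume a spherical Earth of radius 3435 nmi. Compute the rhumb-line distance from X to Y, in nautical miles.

473 nmi

Δψ = ln[tan(π/4+φ₂/2)/tan(π/4+φ₁/2)] = +0.0343;  Δφ = +0.0297 rad,  Δλ = +0.1553 rad
q = Δφ/Δψ = 0.8655
d = R·√(Δφ² + q²Δλ²) = 3435·0.13768 = 473 nmi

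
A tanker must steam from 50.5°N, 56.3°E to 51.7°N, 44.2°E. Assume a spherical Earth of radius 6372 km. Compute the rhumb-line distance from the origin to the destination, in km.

Δψ = ln[tan(π/4+φ₂/2)/tan(π/4+φ₁/2)] = +0.0334;  Δφ = +0.0209 rad,  Δλ = -0.2112 rad
q = Δφ/Δψ = 0.6279
d = R·√(Δφ² + q²Δλ²) = 6372·0.13425 = 855 km

855 km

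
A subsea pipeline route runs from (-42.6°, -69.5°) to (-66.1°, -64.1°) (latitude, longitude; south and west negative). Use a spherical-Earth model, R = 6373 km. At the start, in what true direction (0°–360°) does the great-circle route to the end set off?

174.6°

N = sin Δλ·cos φ₂ = +0.0381;  D = cos φ₁ sin φ₂ − sin φ₁ cos φ₂ cos Δλ = -0.4000
initial course = atan2(N, D) = 174.55°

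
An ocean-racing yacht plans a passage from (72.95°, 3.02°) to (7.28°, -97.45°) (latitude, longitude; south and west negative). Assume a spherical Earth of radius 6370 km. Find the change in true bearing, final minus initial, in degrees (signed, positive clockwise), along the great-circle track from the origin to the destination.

-85.3°

Initial bearing θ₁ = atan2(sin Δλ cos φ₂, cos φ₁ sin φ₂ − sin φ₁ cos φ₂ cos Δλ) = 282.12°
Final bearing θ₂ = (initial bearing from the destination back to the start) + 180° = 196.80°
Δθ = θ₂ − θ₁ = -85.3°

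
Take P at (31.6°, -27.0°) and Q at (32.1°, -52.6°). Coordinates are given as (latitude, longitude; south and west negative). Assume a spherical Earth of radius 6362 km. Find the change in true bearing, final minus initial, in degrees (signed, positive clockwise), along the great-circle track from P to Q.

Initial bearing θ₁ = atan2(sin Δλ cos φ₂, cos φ₁ sin φ₂ − sin φ₁ cos φ₂ cos Δλ) = 278.13°
Final bearing θ₂ = (initial bearing from the destination back to the start) + 180° = 264.46°
Δθ = θ₂ − θ₁ = -13.7°

-13.7°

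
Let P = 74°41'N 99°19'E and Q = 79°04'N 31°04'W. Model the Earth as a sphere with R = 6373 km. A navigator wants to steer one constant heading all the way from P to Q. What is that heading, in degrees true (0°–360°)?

278.5°

Meridional parts: M(φ₁)=+2.0065, M(φ₂)=+2.3465 → ΔM = +0.3401;  Δλ = -2.2756 rad
tan C = Δλ / ΔM = -6.6917 → C = 278.50°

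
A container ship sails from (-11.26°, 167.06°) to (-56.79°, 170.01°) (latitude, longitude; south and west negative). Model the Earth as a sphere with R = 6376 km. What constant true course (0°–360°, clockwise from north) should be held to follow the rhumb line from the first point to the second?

177.1°

Meridional parts: M(φ₁)=-0.1978, M(φ₂)=-1.2100 → ΔM = -1.0122;  Δλ = +0.0515 rad
tan C = Δλ / ΔM = -0.0509 → C = 177.09°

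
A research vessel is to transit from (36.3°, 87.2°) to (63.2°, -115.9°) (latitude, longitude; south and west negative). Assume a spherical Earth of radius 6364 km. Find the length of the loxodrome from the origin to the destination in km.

11259 km

Δψ = ln[tan(π/4+φ₂/2)/tan(π/4+φ₁/2)] = +0.7537;  Δφ = +0.4695 rad,  Δλ = +2.7384 rad
q = Δφ/Δψ = 0.6229
d = R·√(Δφ² + q²Δλ²) = 6364·1.76915 = 11259 km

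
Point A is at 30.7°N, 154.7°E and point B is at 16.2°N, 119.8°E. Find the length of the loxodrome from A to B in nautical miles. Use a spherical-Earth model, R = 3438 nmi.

Δψ = ln[tan(π/4+φ₂/2)/tan(π/4+φ₁/2)] = -0.2769;  Δφ = -0.2531 rad,  Δλ = -0.6091 rad
q = Δφ/Δψ = 0.9140
d = R·√(Δφ² + q²Δλ²) = 3438·0.61157 = 2103 nmi

2103 nmi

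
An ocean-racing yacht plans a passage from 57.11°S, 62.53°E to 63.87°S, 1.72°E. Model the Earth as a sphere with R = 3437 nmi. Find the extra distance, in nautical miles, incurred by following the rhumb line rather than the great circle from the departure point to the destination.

66 nmi

Great circle: cos σ = sin φ₁ sin φ₂ + cos φ₁ cos φ₂ cos Δλ,  σ = 0.5145 rad → d_gc = 1768.4 nmi
Rhumb line: Δψ = -0.2405, q = Δφ/Δψ = 0.4905, d_rh = R√(Δφ²+q²Δλ²) = 1834.6 nmi
Excess = 1834.6 − 1768.4 = 66.2 ≈ 66 nmi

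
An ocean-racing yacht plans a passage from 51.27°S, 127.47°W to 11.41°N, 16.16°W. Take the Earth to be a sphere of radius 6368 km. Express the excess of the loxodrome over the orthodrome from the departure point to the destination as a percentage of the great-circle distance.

3.5%

Great circle: σ = 1.9576 rad → d_gc = Rσ = 12465.8 km
Rhumb: Δφ = +1.0940, Δλ = +1.9427, Δψ = +1.2461, q = Δφ/Δψ = 0.8779 → d_rh = R√(Δφ²+q²Δλ²) = 12903.1 km
Excess = (12903.1 − 12465.8) / 12465.8 = 437.3 / 12465.8 = 3.51% ≈ 3.5%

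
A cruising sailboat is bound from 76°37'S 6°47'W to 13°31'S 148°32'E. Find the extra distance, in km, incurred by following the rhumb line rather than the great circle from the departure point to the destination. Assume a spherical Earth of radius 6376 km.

Great circle: cos σ = sin φ₁ sin φ₂ + cos φ₁ cos φ₂ cos Δλ,  σ = 1.5479 rad → d_gc = 9869.4 km
Rhumb line: Δψ = +1.9047, q = Δφ/Δψ = 0.5782, d_rh = R√(Δφ²+q²Δλ²) = 12214.0 km
Excess = 12214.0 − 9869.4 = 2344.6 ≈ 2345 km

2345 km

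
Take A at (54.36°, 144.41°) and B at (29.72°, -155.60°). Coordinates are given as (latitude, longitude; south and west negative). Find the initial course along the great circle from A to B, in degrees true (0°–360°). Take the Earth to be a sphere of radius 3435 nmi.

θ = atan2( sin Δλ·cos φ₂ ,  cos φ₁ sin φ₂ − sin φ₁ cos φ₂ cos Δλ )
  = atan2(+0.7520, -0.0641) = 94.87°

94.9°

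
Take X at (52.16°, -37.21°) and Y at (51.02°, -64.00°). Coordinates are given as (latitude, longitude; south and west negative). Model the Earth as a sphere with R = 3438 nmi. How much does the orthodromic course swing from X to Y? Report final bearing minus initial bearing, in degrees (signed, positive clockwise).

-21.1°

Initial bearing θ₁ = atan2(sin Δλ cos φ₂, cos φ₁ sin φ₂ − sin φ₁ cos φ₂ cos Δλ) = 276.72°
Final bearing θ₂ = (initial bearing from the destination back to the start) + 180° = 255.58°
Δθ = θ₂ − θ₁ = -21.1°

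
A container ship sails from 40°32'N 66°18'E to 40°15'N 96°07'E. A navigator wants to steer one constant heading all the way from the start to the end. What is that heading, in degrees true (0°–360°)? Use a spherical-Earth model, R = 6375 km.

Δψ = ln[tan(π/4+φ₂/2)/tan(π/4+φ₁/2)] = -0.0065
Δλ = +0.5204 rad (taken the short way round)
course = atan2(Δλ, Δψ) = 90.71°

90.7°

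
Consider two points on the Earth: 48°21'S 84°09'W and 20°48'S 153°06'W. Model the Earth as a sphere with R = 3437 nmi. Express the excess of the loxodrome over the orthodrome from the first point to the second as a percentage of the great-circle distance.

2.3%

Great circle: σ = 1.0604 rad → d_gc = Rσ = 3644.7 nmi
Rhumb: Δφ = +0.4808, Δλ = -1.2034, Δψ = +0.5954, q = Δφ/Δψ = 0.8077 → d_rh = R√(Δφ²+q²Δλ²) = 3727.0 nmi
Excess = (3727.0 − 3644.7) / 3644.7 = 82.3 / 3644.7 = 2.26% ≈ 2.3%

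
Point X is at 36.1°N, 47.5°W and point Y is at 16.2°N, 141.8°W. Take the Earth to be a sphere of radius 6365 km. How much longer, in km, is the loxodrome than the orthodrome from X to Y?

Great circle: cos σ = sin φ₁ sin φ₂ + cos φ₁ cos φ₂ cos Δλ,  σ = 1.4644 rad → d_gc = 9320.9 km
Rhumb line: Δψ = -0.3898, q = Δφ/Δψ = 0.8909, d_rh = R√(Δφ²+q²Δλ²) = 9591.3 km
Excess = 9591.3 − 9320.9 = 270.4 ≈ 270 km

270 km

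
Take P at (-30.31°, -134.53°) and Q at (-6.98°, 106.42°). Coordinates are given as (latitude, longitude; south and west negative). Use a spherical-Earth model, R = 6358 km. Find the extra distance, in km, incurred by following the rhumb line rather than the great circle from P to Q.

385 km

Great circle: cos σ = sin φ₁ sin φ₂ + cos φ₁ cos φ₂ cos Δλ,  σ = 1.9335 rad → d_gc = 12292.9 km
Rhumb line: Δψ = +0.4334, q = Δφ/Δψ = 0.9394, d_rh = R√(Δφ²+q²Δλ²) = 12677.8 km
Excess = 12677.8 − 12292.9 = 384.9 ≈ 385 km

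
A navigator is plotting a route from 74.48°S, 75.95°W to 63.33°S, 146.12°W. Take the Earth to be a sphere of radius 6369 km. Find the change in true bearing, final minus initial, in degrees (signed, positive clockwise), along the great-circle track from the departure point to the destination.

+66.7°

Initial bearing θ₁ = atan2(sin Δλ cos φ₂, cos φ₁ sin φ₂ − sin φ₁ cos φ₂ cos Δλ) = 257.66°
Final bearing θ₂ = (initial bearing from the destination back to the start) + 180° = 324.38°
Δθ = θ₂ − θ₁ = +66.7°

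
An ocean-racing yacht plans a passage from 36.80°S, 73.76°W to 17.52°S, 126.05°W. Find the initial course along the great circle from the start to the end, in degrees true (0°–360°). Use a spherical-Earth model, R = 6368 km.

278.2°

θ = atan2( sin Δλ·cos φ₂ ,  cos φ₁ sin φ₂ − sin φ₁ cos φ₂ cos Δλ )
  = atan2(-0.7544, +0.1084) = 278.17°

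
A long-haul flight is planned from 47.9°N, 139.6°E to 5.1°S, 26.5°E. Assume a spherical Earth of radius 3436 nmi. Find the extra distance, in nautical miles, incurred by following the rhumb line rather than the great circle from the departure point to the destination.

253 nmi

Great circle: cos σ = sin φ₁ sin φ₂ + cos φ₁ cos φ₂ cos Δλ,  σ = 1.9049 rad → d_gc = 6545.3 nmi
Rhumb line: Δψ = -1.0440, q = Δφ/Δψ = 0.8860, d_rh = R√(Δφ²+q²Δλ²) = 6798.4 nmi
Excess = 6798.4 − 6545.3 = 253.1 ≈ 253 nmi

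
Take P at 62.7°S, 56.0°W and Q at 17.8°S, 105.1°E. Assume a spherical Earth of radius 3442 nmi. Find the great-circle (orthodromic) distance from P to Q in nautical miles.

5895 nmi

cos σ = sin φ₁ sin φ₂ + cos φ₁ cos φ₂ cos Δλ
      = sin(-62.70°)sin(-17.80°) + cos(-62.70°)cos(-17.80°)cos(161.10°) = -0.1415
σ = 98.135° → d = Rσ = 3442·1.71278 = 5895 nmi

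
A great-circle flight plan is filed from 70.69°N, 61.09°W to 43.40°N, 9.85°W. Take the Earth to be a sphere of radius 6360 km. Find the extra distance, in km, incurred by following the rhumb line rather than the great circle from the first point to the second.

Great circle: cos σ = sin φ₁ sin φ₂ + cos φ₁ cos φ₂ cos Δλ,  σ = 0.6454 rad → d_gc = 4104.8 km
Rhumb line: Δψ = -0.9288, q = Δφ/Δψ = 0.5128, d_rh = R√(Δφ²+q²Δλ²) = 4205.2 km
Excess = 4205.2 − 4104.8 = 100.4 ≈ 100 km

100 km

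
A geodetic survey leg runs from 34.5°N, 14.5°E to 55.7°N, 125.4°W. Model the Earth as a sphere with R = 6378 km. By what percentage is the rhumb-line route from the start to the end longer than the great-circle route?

Great circle: σ = 1.4579 rad → d_gc = Rσ = 9298.4 km
Rhumb: Δφ = +0.3700, Δλ = -2.4417, Δψ = +0.5335, q = Δφ/Δψ = 0.6935 → d_rh = R√(Δφ²+q²Δλ²) = 11055.5 km
Excess = (11055.5 − 9298.4) / 9298.4 = 1757.1 / 9298.4 = 18.90% ≈ 18.9%

18.9%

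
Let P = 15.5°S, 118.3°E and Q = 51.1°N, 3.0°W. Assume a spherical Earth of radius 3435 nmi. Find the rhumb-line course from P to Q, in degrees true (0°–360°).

Δψ = ln[tan(π/4+φ₂/2)/tan(π/4+φ₁/2)] = +1.3148
Δλ = -2.1171 rad (taken the short way round)
course = atan2(Δλ, Δψ) = 301.84°

301.8°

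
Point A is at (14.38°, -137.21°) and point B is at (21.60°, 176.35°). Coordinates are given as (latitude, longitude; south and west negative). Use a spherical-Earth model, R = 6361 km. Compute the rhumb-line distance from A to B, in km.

4965 km

Δψ = ln[tan(π/4+φ₂/2)/tan(π/4+φ₁/2)] = +0.1326;  Δφ = +0.1260 rad,  Δλ = -0.8105 rad
q = Δφ/Δψ = 0.9503
d = R·√(Δφ² + q²Δλ²) = 6361·0.78053 = 4965 km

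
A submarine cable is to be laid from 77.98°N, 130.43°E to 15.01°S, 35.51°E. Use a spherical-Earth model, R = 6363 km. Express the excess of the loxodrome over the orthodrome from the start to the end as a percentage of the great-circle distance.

5.3%

Great circle: σ = 1.8448 rad → d_gc = Rσ = 11738.3 km
Rhumb: Δφ = -1.6230, Δλ = -1.6567, Δψ = -2.5161, q = Δφ/Δψ = 0.6450 → d_rh = R√(Δφ²+q²Δλ²) = 12364.5 km
Excess = (12364.5 − 11738.3) / 11738.3 = 626.2 / 11738.3 = 5.33% ≈ 5.3%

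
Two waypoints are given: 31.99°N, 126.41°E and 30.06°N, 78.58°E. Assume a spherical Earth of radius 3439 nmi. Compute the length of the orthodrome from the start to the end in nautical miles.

cos σ = sin φ₁ sin φ₂ + cos φ₁ cos φ₂ cos Δλ
      = sin(31.99°)sin(30.06°) + cos(31.99°)cos(30.06°)cos(-47.83°) = 0.7582
σ = 40.697° → d = Rσ = 3439·0.71030 = 2443 nmi

2443 nmi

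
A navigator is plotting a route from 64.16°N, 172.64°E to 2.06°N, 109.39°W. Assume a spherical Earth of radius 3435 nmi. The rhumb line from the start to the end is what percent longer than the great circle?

Great circle: σ = 1.4473 rad → d_gc = Rσ = 4971.6 nmi
Rhumb: Δφ = -1.0838, Δλ = +1.3608, Δψ = -1.4363, q = Δφ/Δψ = 0.7546 → d_rh = R√(Δφ²+q²Δλ²) = 5128.6 nmi
Excess = (5128.6 − 4971.6) / 4971.6 = 157.0 / 4971.6 = 3.16% ≈ 3.2%

3.2%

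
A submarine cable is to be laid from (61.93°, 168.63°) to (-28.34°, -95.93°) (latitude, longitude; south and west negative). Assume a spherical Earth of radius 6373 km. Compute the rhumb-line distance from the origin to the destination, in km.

13345 km

Δψ = ln[tan(π/4+φ₂/2)/tan(π/4+φ₁/2)] = -1.9025;  Δφ = -1.5755 rad,  Δλ = +1.6657 rad
q = Δφ/Δψ = 0.8281
d = R·√(Δφ² + q²Δλ²) = 6373·2.09406 = 13345 km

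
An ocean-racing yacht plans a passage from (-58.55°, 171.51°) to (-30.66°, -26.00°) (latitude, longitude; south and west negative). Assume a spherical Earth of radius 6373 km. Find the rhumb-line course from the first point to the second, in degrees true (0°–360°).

76.0°

Δψ = ln[tan(π/4+φ₂/2)/tan(π/4+φ₁/2)] = +0.7048
Δλ = +2.8360 rad (taken the short way round)
course = atan2(Δλ, Δψ) = 76.04°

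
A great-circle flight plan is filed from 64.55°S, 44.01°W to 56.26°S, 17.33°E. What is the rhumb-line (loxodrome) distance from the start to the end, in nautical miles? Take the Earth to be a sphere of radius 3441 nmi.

Rhumb course C = atan2(Δλ, Δψ) with Δψ = ln[tan(π/4+φ₂/2)/tan(π/4+φ₁/2)] = +0.2948, Δλ = +1.0706 → C = 74.60°
d = R·|Δφ| / |cos C| = 3441·0.14469 / 0.26551 = 1875 nmi

1875 nmi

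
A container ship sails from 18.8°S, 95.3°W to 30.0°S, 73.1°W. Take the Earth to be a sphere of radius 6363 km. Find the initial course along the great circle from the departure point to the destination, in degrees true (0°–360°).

123.3°

θ = atan2( sin Δλ·cos φ₂ ,  cos φ₁ sin φ₂ − sin φ₁ cos φ₂ cos Δλ )
  = atan2(+0.3272, -0.2149) = 123.30°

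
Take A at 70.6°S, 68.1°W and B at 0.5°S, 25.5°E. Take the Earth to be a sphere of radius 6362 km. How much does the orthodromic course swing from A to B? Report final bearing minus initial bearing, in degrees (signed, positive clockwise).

At departure: θ₁ = atan2(sin Δλ cos φ₂, cos φ₁ sin φ₂ − sin φ₁ cos φ₂ cos Δλ) = 93.56°
At arrival: θ₂ = atan2(sin Δλ cos φ₁, −cos φ₂ sin φ₁ + sin φ₂ cos φ₁ cos Δλ) = 19.36°
Δθ = θ₂ − θ₁ = -74.2°

-74.2°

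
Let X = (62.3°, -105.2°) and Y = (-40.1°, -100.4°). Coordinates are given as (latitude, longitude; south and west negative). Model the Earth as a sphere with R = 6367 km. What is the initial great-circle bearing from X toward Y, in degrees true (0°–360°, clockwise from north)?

θ = atan2( sin Δλ·cos φ₂ ,  cos φ₁ sin φ₂ − sin φ₁ cos φ₂ cos Δλ )
  = atan2(+0.0640, -0.9743) = 176.24°

176.2°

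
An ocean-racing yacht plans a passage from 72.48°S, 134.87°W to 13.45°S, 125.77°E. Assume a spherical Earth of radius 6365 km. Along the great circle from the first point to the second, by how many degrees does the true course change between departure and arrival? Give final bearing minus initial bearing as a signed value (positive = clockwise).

Initial bearing θ₁ = atan2(sin Δλ cos φ₂, cos φ₁ sin φ₂ − sin φ₁ cos φ₂ cos Δλ) = 257.04°
Final bearing θ₂ = (initial bearing from the destination back to the start) + 180° = 342.44°
Δθ = θ₂ − θ₁ = +85.4°

+85.4°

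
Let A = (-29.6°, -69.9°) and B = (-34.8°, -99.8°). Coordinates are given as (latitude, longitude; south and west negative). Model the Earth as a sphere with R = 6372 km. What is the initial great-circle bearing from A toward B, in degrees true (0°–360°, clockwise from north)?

N = sin Δλ·cos φ₂ = -0.4093;  D = cos φ₁ sin φ₂ − sin φ₁ cos φ₂ cos Δλ = -0.1446
initial course = atan2(N, D) = 250.54°

250.5°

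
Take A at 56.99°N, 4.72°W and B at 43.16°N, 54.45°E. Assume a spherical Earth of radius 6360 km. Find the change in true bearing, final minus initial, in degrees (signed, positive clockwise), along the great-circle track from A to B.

Initial bearing θ₁ = atan2(sin Δλ cos φ₂, cos φ₁ sin φ₂ − sin φ₁ cos φ₂ cos Δλ) = 84.60°
Final bearing θ₂ = (initial bearing from the destination back to the start) + 180° = 131.97°
Δθ = θ₂ − θ₁ = +47.4°

+47.4°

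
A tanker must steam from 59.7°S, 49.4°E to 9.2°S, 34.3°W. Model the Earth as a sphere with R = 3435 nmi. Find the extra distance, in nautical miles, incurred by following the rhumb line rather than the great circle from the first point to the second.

Great circle: cos σ = sin φ₁ sin φ₂ + cos φ₁ cos φ₂ cos Δλ,  σ = 1.3769 rad → d_gc = 4729.621 nmi
Rhumb line: Δψ = +1.1453, q = Δφ/Δψ = 0.7696, d_rh = R√(Δφ²+q²Δλ²) = 4907.120 nmi
Excess = 4907.120 − 4729.621 = 177.499 ≈ 177 nmi

177 nmi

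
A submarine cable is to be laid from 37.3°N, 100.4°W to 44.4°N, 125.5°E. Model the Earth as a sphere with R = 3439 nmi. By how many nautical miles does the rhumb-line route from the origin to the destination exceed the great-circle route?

Great circle: cos σ = sin φ₁ sin φ₂ + cos φ₁ cos φ₂ cos Δλ,  σ = 1.5423 rad → d_gc = 5304.0 nmi
Rhumb line: Δψ = +0.1641, q = Δφ/Δψ = 0.7552, d_rh = R√(Δφ²+q²Δλ²) = 6093.6 nmi
Excess = 6093.6 − 5304.0 = 789.6 ≈ 790 nmi

790 nmi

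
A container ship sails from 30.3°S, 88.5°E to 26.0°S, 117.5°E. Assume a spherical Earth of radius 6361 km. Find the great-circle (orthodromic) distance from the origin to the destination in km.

2871 km

cos σ = sin φ₁ sin φ₂ + cos φ₁ cos φ₂ cos Δλ
      = sin(-30.30°)sin(-26.00°) + cos(-30.30°)cos(-26.00°)cos(29.00°) = 0.8999
σ = 25.857° → d = Rσ = 6361·0.45128 = 2871 km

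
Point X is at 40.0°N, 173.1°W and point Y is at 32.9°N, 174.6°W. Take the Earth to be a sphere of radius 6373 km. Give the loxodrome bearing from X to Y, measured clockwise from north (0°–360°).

Meridional parts: M(φ₁)=+0.7629, M(φ₂)=+0.6086 → ΔM = -0.1543;  Δλ = -0.0262 rad
tan C = Δλ / ΔM = +0.1697 → C = 189.63°

189.6°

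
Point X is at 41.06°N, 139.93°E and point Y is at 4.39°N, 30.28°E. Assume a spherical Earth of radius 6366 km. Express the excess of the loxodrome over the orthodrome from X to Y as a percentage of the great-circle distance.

3.6%

Great circle: σ = 1.7747 rad → d_gc = Rσ = 11298.0 km
Rhumb: Δφ = -0.6400, Δλ = -1.9138, Δψ = -0.7106, q = Δφ/Δψ = 0.9007 → d_rh = R√(Δφ²+q²Δλ²) = 11705.4 km
Excess = (11705.4 − 11298.0) / 11298.0 = 407.4 / 11298.0 = 3.61% ≈ 3.6%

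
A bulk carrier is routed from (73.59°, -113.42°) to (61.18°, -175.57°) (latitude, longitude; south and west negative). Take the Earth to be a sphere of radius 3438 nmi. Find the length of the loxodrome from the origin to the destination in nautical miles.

1584 nmi

Δψ = ln[tan(π/4+φ₂/2)/tan(π/4+φ₁/2)] = -0.5777;  Δφ = -0.2166 rad,  Δλ = -1.0847 rad
q = Δφ/Δψ = 0.3749
d = R·√(Δφ² + q²Δλ²) = 3438·0.46077 = 1584 nmi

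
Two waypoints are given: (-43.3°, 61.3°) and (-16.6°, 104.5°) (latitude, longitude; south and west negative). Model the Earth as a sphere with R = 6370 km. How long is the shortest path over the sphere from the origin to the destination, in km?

Haversine: a = sin²(Δφ/2)+cos φ₁ cos φ₂ sin²(Δλ/2) = 0.14783;  σ = 2·atan2(√a,√(1−a))
σ = 45.224° → d = Rσ = 6370·0.78930 = 5028 km

5028 km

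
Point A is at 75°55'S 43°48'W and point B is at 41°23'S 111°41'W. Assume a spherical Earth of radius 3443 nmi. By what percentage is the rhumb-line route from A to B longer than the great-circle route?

Great circle: σ = 0.7814 rad → d_gc = Rσ = 2690.2 nmi
Rhumb: Δφ = +0.6027, Δλ = -1.1848, Δψ = +1.2966, q = Δφ/Δψ = 0.4649 → d_rh = R√(Δφ²+q²Δλ²) = 2811.1 nmi
Excess = (2811.1 − 2690.2) / 2690.2 = 120.9 / 2690.2 = 4.49% ≈ 4.5%

4.5%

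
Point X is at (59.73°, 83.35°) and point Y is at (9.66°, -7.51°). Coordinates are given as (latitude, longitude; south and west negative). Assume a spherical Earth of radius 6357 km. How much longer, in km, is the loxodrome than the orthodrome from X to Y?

Great circle: cos σ = sin φ₁ sin φ₂ + cos φ₁ cos φ₂ cos Δλ,  σ = 1.4329 rad → d_gc = 9108.91 km
Rhumb line: Δψ = -1.1382, q = Δφ/Δψ = 0.7678, d_rh = R√(Δφ²+q²Δλ²) = 9527.42 km
Excess = 9527.42 − 9108.91 = 418.51 ≈ 419 km

419 km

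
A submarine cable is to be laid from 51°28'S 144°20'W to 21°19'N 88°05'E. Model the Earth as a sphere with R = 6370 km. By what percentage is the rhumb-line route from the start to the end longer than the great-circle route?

3.8%

Great circle: σ = 2.2631 rad → d_gc = Rσ = 14416.1 km
Rhumb: Δφ = +1.2703, Δλ = -2.2267, Δψ = +1.4321, q = Δφ/Δψ = 0.8870 → d_rh = R√(Δφ²+q²Δλ²) = 14959.6 km
Excess = (14959.6 − 14416.1) / 14416.1 = 543.5 / 14416.1 = 3.77% ≈ 3.8%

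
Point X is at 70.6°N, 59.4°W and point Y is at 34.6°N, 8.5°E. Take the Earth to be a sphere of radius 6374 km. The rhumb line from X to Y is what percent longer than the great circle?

4.0%

Great circle: σ = 0.8783 rad → d_gc = Rσ = 5598.2 km
Rhumb: Δφ = -0.6283, Δλ = +1.1851, Δψ = -1.1221, q = Δφ/Δψ = 0.5599 → d_rh = R√(Δφ²+q²Δλ²) = 5824.8 km
Excess = (5824.8 − 5598.2) / 5598.2 = 226.6 / 5598.2 = 4.048% ≈ 4.0%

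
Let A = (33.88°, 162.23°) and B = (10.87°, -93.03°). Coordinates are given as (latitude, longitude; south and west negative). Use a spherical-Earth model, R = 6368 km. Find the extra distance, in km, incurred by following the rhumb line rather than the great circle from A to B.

314 km

Great circle: cos σ = sin φ₁ sin φ₂ + cos φ₁ cos φ₂ cos Δλ,  σ = 1.6733 rad → d_gc = 10655.5 km
Rhumb line: Δψ = -0.4383, q = Δφ/Δψ = 0.9163, d_rh = R√(Δφ²+q²Δλ²) = 10969.4 km
Excess = 10969.4 − 10655.5 = 313.9 ≈ 314 km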